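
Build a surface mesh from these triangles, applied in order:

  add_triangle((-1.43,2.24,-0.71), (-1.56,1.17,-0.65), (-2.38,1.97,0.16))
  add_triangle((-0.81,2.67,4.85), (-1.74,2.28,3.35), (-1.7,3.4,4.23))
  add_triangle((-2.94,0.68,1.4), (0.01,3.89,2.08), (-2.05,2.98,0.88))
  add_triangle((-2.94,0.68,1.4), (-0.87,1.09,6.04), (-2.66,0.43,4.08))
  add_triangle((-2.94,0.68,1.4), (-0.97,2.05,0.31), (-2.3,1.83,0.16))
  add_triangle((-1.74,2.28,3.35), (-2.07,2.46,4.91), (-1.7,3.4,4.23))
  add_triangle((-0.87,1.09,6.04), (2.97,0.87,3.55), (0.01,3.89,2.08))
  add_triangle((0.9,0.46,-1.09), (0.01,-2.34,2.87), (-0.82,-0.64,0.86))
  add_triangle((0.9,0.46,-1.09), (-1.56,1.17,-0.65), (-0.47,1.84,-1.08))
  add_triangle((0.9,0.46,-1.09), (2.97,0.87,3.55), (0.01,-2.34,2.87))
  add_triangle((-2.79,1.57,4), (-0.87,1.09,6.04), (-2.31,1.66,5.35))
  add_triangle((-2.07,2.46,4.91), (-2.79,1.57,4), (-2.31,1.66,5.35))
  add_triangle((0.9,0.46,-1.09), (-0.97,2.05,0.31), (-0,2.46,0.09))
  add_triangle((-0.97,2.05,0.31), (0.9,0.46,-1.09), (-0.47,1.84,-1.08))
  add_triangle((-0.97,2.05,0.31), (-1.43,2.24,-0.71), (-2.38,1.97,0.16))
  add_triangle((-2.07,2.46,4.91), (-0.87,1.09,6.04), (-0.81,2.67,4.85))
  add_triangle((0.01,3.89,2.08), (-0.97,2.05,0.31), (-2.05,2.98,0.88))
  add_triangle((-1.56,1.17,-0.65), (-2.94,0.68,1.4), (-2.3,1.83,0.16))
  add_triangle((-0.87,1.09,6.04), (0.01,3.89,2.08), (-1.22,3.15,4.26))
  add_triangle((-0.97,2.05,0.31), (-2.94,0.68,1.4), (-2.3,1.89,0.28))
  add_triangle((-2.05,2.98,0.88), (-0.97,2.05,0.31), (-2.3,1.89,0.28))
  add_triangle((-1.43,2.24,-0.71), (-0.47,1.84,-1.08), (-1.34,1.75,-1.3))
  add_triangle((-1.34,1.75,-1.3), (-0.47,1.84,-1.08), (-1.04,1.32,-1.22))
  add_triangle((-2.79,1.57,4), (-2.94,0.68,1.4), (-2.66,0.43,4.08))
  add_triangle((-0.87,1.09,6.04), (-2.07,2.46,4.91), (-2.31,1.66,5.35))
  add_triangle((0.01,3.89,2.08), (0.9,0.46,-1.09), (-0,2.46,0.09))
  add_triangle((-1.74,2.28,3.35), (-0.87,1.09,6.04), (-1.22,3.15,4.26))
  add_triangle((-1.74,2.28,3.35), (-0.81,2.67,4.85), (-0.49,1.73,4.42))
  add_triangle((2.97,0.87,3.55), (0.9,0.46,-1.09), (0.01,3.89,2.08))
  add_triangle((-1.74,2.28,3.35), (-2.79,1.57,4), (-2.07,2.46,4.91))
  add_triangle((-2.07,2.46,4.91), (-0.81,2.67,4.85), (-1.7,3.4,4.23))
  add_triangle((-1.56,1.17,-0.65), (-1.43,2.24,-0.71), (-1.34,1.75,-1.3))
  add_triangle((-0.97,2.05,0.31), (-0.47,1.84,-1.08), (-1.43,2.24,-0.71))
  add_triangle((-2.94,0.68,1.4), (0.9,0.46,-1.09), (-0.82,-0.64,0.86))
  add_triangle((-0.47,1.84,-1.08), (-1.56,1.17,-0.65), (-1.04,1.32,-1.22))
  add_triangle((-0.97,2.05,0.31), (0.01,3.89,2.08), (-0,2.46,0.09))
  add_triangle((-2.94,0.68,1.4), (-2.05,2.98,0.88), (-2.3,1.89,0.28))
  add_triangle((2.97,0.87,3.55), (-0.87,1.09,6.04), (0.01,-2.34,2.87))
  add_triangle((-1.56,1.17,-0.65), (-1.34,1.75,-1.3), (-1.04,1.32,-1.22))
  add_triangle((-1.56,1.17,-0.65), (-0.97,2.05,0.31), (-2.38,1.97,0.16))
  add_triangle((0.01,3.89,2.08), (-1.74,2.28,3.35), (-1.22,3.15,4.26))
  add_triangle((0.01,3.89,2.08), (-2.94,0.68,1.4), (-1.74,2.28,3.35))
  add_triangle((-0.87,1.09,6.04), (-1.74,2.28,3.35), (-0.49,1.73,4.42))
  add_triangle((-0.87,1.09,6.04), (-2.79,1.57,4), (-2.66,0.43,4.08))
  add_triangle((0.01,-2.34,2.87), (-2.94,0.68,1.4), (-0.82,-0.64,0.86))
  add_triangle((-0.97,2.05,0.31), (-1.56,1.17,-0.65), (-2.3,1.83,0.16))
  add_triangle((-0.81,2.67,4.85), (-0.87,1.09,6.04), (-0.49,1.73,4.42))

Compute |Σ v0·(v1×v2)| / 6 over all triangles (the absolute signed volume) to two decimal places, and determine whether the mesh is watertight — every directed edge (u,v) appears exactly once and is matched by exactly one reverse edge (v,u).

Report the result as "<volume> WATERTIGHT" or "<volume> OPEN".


Per-triangle v0·(v1×v2)/6:
  t1: +0.3551
  t2: -0.6723
  t3: +2.7433
  t4: -1.7358
  t5: +0.7400
  t6: +0.3844
  t7: +12.2457
  t8: +0.1423
  t9: +0.3057
  t10: +2.2339
  t11: +0.2335
  t12: +0.9023
  t13: +0.3535
  t14: +0.3599
  t15: +0.5014
  t16: +2.2856
  t17: +0.5977
  t18: +0.5151
  t19: +2.8876
  t20: -0.6282
  t21: +0.2075
  t22: +0.2374
  t23: +0.0631
  t24: +1.5172
  t25: +1.4863
  t26: +0.7195
  t27: +1.9915
  t28: -0.5837
  t29: +4.3681
  t30: +0.6597
  t31: +1.2776
  t32: +0.2030
  t33: +0.3153
  t34: +0.1152
  t35: -0.1801
  t36: +0.7716
  t37: +0.9370
  t38: +10.1135
  t39: +0.0482
  t40: -0.3616
  t41: +1.2188
  t42: +2.8910
  t43: -1.4276
  t44: +2.4519
  t45: +0.6309
  t46: +0.3650
  t47: +0.3695
Σ = +55.1565 → |volume| = 55.16

Directed edges: 141 total; 9 unmatched, e.g. (-2.94,0.68,1.4)→(-0.87,1.09,6.04) → open.

55.16 OPEN


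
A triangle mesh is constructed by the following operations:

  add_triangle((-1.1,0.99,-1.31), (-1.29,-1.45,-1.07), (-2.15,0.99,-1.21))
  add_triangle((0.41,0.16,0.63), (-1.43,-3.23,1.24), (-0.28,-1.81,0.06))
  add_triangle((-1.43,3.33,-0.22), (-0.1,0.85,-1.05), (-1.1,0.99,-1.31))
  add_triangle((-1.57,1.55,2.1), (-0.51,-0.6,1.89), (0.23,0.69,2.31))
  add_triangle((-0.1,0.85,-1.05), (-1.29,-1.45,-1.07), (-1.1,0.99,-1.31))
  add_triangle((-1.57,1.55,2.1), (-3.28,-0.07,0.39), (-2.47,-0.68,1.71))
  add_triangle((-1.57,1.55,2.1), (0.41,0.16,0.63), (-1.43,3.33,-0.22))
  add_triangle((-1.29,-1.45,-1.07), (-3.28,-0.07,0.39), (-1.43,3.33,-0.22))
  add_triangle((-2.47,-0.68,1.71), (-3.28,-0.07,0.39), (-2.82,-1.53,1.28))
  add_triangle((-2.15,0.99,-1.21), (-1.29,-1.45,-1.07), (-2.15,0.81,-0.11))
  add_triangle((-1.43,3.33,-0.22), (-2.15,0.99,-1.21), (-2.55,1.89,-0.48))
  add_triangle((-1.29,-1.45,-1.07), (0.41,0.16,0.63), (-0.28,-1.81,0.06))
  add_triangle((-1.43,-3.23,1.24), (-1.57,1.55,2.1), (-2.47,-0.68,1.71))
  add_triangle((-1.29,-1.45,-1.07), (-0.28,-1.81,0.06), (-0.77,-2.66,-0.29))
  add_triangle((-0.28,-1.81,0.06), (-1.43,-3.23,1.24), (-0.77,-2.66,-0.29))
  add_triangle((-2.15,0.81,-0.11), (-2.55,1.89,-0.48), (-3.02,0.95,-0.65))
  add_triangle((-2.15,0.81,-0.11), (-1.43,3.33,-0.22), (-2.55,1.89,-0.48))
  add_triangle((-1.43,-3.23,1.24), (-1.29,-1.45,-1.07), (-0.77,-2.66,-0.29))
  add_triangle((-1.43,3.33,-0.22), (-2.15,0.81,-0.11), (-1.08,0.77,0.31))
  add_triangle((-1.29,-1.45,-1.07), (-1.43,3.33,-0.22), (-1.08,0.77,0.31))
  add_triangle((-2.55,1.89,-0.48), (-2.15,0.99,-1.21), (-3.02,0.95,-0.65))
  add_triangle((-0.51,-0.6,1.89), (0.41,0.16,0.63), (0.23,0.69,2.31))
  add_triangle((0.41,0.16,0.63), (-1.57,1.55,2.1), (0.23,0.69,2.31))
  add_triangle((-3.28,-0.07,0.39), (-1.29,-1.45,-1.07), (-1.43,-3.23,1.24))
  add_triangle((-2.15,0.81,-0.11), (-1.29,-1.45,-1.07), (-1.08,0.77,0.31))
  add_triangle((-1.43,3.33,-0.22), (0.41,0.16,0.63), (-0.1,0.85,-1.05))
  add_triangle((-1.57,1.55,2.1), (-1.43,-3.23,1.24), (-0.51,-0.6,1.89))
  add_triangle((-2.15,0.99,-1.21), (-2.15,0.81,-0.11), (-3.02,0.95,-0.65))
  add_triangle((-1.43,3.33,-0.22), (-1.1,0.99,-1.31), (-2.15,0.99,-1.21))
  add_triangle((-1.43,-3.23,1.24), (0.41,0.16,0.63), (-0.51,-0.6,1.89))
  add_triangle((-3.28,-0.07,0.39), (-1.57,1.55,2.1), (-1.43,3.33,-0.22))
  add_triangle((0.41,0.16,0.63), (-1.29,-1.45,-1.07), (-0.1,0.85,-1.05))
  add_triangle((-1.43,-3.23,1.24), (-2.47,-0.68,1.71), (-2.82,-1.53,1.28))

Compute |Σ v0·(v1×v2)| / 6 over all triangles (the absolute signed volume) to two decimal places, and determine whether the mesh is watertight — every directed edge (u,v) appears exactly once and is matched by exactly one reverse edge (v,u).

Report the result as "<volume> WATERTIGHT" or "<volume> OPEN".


Per-triangle v0·(v1×v2)/6:
  t1: +0.5657
  t2: +0.3100
  t3: +0.5553
  t4: +1.0457
  t5: +0.3806
  t6: +1.8821
  t7: +0.9067
  t8: +2.5508
  t9: +0.8141
  t10: +0.8279
  t11: +0.7643
  t12: -0.0743
  t13: +1.3869
  t14: -0.0007
  t15: +0.2287
  t16: +0.1885
  t17: +0.3007
  t18: +0.8144
  t19: +0.3844
  t20: -0.8679
  t21: +0.4200
  t22: +0.1633
  t23: +0.1041
  t24: +2.9718
  t25: +0.1228
  t26: +0.3583
  t27: +1.6613
  t28: -0.1060
  t29: +0.7627
  t30: +0.3940
  t31: +3.8526
  t32: +0.0026
  t33: +0.8626
Σ = +24.5337 → |volume| = 24.53

Directed edges: 99 total; 3 unmatched, e.g. (-3.28,-0.07,0.39)→(-2.82,-1.53,1.28) → open.

24.53 OPEN


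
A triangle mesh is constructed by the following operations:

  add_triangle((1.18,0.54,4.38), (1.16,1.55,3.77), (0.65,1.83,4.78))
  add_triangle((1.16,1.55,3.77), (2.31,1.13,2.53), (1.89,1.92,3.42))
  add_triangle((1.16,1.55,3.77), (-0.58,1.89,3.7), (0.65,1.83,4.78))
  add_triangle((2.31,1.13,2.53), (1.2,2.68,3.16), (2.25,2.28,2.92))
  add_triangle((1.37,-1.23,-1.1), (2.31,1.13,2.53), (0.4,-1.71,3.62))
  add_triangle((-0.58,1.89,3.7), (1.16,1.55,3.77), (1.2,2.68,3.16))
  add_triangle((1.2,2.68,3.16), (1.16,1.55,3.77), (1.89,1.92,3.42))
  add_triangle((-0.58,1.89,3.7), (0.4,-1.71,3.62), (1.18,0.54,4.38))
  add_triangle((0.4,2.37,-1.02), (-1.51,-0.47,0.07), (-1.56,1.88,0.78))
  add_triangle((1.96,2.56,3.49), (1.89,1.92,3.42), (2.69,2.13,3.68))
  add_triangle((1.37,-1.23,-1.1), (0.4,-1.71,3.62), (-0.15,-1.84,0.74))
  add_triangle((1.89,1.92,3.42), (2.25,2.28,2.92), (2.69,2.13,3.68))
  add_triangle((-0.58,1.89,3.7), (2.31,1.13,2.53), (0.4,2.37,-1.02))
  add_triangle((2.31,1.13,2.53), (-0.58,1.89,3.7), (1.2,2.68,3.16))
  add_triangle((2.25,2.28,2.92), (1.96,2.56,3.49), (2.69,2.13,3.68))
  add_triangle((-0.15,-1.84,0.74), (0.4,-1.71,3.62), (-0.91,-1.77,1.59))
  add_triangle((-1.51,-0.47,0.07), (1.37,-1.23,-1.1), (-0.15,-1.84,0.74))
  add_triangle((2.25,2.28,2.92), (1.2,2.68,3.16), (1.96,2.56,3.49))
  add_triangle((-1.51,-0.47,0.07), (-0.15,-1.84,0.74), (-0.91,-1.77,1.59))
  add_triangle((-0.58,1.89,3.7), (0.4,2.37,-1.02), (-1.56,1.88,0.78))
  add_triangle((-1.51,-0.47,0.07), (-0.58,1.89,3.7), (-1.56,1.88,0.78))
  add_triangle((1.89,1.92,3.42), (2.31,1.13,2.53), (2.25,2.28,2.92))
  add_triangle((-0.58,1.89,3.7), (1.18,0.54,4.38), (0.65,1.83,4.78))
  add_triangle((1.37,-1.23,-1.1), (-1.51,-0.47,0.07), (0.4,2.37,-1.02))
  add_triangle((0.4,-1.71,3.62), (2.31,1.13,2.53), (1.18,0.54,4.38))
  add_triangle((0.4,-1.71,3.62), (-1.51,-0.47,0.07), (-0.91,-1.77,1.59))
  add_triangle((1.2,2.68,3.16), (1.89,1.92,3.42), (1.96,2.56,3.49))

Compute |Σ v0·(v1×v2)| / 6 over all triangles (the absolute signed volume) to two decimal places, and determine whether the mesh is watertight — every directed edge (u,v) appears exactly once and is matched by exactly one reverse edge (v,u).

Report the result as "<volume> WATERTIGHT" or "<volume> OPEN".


Per-triangle v0·(v1×v2)/6:
  t1: +0.6360
  t2: +0.4473
  t3: +0.3362
  t4: -0.4708
  t5: +4.2357
  t6: +1.5437
  t7: +0.6533
  t8: +3.0842
  t9: +0.9961
  t10: +0.2236
  t11: +1.5859
  t12: -0.2165
  t13: +4.8494
  t14: -1.9487
  t15: +0.2521
  t16: +0.8338
  t17: +0.7734
  t18: +0.1747
  t19: +0.4243
  t20: +2.7826
  t21: +1.8180
  t22: +0.4383
  t23: +0.7606
  t24: +1.0032
  t25: +2.2197
  t26: +0.6468
  t27: +0.2032
Σ = +28.2859 → |volume| = 28.29

Directed edges: 81 total; 9 unmatched, e.g. (1.18,0.54,4.38)→(1.16,1.55,3.77) → open.

28.29 OPEN


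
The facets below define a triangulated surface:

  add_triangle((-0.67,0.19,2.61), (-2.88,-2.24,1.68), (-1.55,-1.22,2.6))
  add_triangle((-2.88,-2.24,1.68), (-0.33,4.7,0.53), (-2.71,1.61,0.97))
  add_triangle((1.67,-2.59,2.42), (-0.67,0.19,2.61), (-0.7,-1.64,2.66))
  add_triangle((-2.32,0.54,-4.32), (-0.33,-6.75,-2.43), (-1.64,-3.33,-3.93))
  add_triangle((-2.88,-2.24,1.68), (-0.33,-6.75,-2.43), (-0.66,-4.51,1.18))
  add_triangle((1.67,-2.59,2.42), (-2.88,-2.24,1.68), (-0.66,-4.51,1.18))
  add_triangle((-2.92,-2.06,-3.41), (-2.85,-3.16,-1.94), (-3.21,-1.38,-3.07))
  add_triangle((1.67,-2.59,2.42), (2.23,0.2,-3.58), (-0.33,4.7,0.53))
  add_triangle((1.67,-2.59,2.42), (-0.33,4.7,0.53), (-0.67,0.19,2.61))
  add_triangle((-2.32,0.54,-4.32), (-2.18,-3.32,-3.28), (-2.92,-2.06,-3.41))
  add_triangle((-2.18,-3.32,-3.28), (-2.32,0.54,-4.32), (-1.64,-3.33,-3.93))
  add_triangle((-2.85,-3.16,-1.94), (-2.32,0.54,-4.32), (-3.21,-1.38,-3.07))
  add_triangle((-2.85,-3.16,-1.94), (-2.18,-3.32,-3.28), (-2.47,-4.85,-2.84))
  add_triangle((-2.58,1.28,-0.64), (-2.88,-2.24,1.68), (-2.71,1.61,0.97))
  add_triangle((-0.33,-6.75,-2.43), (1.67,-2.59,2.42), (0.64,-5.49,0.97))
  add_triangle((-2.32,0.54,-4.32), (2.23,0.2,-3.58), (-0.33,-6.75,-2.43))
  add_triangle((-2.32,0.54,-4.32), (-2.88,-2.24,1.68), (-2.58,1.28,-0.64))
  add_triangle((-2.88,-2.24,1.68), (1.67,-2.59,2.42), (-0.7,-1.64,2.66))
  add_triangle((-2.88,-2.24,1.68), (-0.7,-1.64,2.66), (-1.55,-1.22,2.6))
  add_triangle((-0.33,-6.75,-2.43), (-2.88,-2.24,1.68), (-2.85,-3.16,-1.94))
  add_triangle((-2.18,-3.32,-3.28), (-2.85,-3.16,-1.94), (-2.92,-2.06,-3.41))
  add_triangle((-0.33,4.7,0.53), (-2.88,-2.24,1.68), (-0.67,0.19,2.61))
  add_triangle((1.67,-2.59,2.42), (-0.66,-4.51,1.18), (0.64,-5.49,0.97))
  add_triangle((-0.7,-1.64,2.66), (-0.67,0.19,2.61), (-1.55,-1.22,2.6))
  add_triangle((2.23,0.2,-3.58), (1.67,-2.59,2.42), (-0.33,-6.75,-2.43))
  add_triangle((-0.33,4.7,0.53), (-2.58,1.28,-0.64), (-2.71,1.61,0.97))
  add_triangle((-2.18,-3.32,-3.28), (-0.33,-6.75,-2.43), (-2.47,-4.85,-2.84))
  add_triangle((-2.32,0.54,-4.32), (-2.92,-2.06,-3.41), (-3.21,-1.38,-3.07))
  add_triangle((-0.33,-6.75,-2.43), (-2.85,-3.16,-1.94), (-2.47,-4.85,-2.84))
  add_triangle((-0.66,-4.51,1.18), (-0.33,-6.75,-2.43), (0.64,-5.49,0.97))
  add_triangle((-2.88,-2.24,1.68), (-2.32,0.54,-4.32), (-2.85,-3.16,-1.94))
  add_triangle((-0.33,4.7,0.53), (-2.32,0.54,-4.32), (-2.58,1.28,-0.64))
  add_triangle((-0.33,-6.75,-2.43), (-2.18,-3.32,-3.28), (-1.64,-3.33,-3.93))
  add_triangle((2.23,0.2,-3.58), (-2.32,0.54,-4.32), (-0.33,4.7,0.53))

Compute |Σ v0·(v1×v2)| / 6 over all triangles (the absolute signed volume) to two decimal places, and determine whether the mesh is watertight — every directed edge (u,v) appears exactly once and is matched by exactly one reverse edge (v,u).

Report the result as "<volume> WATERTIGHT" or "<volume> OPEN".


151.63 WATERTIGHT

Per-triangle v0·(v1×v2)/6:
  t1: +0.5942
  t2: +2.0556
  t3: +1.8482
  t4: +0.2927
  t5: +7.5089
  t6: +5.0274
  t7: +0.9773
  t8: +8.9669
  t9: +4.4126
  t10: +2.1746
  t11: +2.4152
  t12: -1.5287
  t13: +1.3043
  t14: +2.8642
  t15: +2.5293
  t16: +20.9160
  t17: +6.5364
  t18: +2.4182
  t19: +0.8762
  t20: +10.0408
  t21: +1.6147
  t22: +5.1646
  t23: +2.6087
  t24: +0.6934
  t25: +15.7549
  t26: +3.1335
  t27: +2.7537
  t28: +1.4123
  t29: +1.3019
  t30: +4.3220
  t31: +6.6229
  t32: +7.1433
  t33: +2.7349
  t34: +14.1409
Σ = +151.6321 → |volume| = 151.63

Directed edges: 102 total, each appears once with its reverse present → watertight.


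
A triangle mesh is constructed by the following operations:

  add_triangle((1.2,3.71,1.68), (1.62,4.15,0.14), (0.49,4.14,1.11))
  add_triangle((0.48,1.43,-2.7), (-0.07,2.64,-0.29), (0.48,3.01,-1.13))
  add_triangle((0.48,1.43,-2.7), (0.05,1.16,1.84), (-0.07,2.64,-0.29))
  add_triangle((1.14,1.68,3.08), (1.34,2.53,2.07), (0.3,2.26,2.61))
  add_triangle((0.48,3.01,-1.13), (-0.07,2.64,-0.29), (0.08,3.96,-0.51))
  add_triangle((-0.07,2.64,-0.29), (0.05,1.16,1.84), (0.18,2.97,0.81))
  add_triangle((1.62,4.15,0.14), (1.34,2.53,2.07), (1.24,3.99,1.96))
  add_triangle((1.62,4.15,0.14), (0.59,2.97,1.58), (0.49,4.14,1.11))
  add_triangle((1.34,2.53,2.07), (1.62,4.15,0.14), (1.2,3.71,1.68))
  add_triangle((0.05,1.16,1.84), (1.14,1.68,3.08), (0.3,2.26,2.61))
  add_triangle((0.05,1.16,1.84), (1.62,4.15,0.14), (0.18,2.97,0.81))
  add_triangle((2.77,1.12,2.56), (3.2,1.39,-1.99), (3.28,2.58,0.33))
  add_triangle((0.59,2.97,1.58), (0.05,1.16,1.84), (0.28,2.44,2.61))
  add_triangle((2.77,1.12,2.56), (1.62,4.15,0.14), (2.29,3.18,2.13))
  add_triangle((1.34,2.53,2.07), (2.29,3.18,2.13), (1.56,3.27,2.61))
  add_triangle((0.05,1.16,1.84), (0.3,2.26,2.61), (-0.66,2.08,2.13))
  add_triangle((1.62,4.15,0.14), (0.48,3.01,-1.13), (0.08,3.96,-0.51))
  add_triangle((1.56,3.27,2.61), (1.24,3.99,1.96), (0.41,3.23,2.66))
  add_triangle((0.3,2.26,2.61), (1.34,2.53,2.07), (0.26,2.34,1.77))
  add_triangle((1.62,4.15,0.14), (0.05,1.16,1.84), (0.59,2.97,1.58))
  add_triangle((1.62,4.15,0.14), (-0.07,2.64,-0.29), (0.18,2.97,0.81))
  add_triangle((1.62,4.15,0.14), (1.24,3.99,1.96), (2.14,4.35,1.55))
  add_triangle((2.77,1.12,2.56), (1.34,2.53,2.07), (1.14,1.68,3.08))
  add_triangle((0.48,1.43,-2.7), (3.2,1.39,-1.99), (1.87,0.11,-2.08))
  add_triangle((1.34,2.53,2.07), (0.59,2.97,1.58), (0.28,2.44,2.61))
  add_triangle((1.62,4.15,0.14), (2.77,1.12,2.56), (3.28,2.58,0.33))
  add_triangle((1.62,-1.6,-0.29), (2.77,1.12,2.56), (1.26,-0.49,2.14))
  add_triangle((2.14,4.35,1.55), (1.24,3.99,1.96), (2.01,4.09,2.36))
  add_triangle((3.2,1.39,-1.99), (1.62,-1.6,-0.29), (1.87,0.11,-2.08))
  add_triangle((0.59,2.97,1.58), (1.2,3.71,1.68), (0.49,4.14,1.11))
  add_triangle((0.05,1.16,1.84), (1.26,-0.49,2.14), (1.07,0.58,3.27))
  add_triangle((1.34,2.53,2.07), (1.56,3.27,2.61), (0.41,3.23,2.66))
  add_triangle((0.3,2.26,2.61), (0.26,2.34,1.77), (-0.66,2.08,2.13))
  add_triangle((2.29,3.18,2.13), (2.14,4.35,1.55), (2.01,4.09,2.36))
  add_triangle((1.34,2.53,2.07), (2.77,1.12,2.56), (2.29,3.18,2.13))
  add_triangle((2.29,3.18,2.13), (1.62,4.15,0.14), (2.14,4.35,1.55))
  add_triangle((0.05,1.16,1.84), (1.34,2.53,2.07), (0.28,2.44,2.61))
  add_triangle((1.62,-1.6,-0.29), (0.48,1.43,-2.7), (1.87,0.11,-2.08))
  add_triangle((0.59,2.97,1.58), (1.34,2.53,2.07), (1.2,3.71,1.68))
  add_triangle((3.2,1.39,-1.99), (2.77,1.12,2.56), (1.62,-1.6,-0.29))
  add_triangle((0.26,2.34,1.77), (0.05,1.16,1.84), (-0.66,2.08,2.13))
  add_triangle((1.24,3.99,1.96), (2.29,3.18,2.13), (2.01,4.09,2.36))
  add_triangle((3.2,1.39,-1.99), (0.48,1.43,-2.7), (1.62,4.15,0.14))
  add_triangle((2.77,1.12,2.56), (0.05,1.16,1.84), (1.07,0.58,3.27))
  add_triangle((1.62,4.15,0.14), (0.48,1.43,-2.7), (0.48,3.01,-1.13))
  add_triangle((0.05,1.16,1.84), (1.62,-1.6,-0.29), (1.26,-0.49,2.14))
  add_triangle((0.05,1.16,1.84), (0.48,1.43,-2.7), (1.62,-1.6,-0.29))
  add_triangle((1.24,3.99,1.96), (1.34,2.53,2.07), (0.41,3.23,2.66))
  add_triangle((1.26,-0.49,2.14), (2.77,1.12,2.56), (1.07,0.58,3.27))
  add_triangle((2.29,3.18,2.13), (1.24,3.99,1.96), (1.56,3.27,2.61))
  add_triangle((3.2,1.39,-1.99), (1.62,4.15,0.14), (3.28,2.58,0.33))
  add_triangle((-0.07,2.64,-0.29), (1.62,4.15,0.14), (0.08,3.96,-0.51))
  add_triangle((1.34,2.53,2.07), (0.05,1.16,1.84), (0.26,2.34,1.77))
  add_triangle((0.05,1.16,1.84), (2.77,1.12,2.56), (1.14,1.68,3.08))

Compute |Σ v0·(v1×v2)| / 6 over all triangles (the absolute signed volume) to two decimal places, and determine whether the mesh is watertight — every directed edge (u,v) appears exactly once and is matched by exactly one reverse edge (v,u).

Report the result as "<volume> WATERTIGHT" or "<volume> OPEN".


Per-triangle v0·(v1×v2)/6:
  t1: +1.0444
  t2: +0.4442
  t3: -0.5387
  t4: +0.7253
  t5: +0.0466
  t6: +0.1836
  t7: -0.8808
  t8: -0.7705
  t9: +0.7197
  t10: +0.2175
  t11: +1.0221
  t12: +2.7438
  t13: -0.0067
  t14: +1.4343
  t15: +0.0509
  t16: +0.1871
  t17: +0.9392
  t18: +0.7845
  t19: +0.3689
  t20: -0.2969
  t21: +0.7971
  t22: +0.8662
  t23: +1.3920
  t24: +1.4969
  t25: +0.6172
  t26: +3.5731
  t27: +1.8402
  t28: +0.4723
  t29: +1.3955
  t30: +0.2987
  t31: +0.0073
  t32: +0.0372
  t33: +0.3236
  t34: +0.4763
  t35: +0.8529
  t36: +0.3995
  t37: +0.2343
  t38: +0.4840
  t39: +0.2877
  t40: +5.2299
  t41: -0.3174
  t42: -0.0247
  t43: +5.1616
  t44: +1.0783
  t45: +1.2545
  t46: -0.3958
  t47: -1.8041
  t48: -0.7219
  t49: +1.1189
  t50: +0.6635
  t51: +3.6487
  t52: +0.1056
  t53: -0.4023
  t54: -0.0568
Σ = +38.8084 → |volume| = 38.81

Directed edges: 162 total, each appears once with its reverse present → watertight.

38.81 WATERTIGHT


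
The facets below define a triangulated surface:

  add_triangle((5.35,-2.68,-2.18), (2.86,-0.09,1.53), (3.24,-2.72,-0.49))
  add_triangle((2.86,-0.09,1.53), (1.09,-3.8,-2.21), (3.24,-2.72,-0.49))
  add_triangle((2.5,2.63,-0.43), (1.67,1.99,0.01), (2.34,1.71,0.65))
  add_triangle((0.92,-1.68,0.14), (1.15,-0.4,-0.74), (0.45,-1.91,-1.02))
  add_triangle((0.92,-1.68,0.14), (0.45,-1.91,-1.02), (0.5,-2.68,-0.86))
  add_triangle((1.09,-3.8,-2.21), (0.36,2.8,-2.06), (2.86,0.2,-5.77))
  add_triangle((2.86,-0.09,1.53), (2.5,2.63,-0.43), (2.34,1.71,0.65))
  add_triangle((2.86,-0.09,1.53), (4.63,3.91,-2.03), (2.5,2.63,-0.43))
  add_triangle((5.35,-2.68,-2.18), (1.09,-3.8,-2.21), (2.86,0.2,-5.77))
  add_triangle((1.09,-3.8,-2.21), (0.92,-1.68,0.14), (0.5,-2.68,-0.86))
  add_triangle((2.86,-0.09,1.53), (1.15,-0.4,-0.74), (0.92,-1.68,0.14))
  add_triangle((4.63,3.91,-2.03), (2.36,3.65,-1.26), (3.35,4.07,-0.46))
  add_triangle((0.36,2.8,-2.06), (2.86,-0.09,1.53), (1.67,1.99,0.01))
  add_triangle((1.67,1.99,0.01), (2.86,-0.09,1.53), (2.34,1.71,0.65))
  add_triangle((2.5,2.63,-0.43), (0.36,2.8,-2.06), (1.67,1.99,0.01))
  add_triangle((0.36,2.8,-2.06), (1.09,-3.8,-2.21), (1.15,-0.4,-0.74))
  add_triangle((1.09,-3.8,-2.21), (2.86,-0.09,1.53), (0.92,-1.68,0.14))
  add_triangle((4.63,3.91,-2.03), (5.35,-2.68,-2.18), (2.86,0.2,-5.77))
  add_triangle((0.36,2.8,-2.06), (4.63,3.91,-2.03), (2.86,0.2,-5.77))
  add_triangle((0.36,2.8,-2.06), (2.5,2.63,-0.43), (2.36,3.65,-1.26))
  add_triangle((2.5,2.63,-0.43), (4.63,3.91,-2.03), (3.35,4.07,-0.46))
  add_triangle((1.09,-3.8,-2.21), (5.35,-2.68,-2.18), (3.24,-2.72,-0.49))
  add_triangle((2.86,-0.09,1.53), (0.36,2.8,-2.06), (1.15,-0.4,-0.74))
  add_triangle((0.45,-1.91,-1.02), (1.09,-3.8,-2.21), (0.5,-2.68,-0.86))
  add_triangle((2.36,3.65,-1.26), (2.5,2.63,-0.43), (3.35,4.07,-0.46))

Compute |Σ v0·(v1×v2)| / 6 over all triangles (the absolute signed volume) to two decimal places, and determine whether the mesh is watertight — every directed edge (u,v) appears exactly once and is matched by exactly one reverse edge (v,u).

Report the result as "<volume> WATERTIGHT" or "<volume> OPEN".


Per-triangle v0·(v1×v2)/6:
  t1: +3.6304
  t2: +0.5051
  t3: +0.1953
  t4: -0.4364
  t5: -0.1387
  t6: +2.4787
  t7: +0.7256
  t8: +2.4022
  t9: +15.9309
  t10: +0.3840
  t11: -1.0055
  t12: +1.5056
  t13: -1.0094
  t14: -0.1651
  t15: +0.4940
  t16: -2.0446
  t17: +1.5660
  t18: +25.3675
  t19: +11.9498
  t20: -0.1101
  t21: +0.2340
  t22: +4.1361
  t23: -2.2067
  t24: +0.0278
  t25: -0.2507
Σ = +64.1660 → |volume| = 64.17

Directed edges: 75 total; 9 unmatched, e.g. (5.35,-2.68,-2.18)→(2.86,-0.09,1.53) → open.

64.17 OPEN


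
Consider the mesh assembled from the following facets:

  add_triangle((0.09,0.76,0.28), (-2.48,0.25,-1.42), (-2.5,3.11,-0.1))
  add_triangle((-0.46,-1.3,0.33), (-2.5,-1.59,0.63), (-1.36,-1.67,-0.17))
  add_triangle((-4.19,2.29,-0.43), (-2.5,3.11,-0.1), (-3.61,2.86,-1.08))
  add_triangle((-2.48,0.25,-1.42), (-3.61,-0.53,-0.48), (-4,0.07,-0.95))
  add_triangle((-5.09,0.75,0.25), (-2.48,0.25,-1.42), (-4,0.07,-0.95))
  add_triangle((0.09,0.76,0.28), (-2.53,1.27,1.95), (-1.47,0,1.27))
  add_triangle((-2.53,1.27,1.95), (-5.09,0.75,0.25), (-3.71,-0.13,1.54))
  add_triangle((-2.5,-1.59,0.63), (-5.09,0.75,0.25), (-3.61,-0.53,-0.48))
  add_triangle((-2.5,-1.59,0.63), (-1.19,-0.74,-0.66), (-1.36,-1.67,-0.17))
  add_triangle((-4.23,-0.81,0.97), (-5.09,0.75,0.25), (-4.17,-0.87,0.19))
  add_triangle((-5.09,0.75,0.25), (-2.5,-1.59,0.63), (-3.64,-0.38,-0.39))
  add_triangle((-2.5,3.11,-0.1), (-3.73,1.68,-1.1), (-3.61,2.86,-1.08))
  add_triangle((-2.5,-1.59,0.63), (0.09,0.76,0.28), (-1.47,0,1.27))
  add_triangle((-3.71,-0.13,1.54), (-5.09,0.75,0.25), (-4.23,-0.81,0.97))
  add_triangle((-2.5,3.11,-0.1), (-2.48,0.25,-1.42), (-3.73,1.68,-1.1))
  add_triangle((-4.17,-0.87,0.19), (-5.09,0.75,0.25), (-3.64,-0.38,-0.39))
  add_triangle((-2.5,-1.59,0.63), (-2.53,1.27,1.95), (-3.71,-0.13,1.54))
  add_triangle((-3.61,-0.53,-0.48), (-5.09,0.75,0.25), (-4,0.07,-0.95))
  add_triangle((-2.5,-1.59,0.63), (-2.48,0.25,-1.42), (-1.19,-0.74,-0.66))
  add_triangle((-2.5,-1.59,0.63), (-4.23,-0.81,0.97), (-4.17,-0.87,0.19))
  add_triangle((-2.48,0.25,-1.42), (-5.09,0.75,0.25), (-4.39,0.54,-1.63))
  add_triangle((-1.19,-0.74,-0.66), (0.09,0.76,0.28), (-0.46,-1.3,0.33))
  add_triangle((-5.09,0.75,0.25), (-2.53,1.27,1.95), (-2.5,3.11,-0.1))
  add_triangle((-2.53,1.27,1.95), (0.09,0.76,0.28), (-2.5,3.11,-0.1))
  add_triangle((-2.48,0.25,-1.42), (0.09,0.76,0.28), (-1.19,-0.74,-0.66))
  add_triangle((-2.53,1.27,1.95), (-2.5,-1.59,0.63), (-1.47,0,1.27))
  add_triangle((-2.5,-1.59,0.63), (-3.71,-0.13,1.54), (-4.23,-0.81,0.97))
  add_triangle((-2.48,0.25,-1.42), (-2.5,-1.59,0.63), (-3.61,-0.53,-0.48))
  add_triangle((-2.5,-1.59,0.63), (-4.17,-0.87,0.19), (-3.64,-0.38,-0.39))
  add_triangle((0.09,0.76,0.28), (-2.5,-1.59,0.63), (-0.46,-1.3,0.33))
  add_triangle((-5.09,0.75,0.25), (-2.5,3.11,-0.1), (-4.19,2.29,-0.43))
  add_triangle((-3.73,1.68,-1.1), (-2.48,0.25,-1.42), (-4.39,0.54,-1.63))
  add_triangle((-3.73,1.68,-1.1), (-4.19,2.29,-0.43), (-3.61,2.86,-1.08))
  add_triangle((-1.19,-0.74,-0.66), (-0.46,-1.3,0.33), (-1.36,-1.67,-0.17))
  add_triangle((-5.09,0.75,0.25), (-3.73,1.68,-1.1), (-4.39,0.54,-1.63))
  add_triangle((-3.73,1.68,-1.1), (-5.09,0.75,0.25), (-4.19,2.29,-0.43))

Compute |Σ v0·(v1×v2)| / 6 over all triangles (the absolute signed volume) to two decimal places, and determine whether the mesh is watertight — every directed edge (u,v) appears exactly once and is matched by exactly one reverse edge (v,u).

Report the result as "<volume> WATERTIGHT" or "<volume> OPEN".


22.91 WATERTIGHT

Per-triangle v0·(v1×v2)/6:
  t1: +0.1534
  t2: +0.2870
  t3: +0.9609
  t4: +0.2766
  t5: +0.5671
  t6: +0.1552
  t7: +2.0815
  t8: +1.5489
  t9: +0.3256
  t10: +0.9779
  t11: -1.3392
  t12: -0.5079
  t13: -0.1455
  t14: +1.2134
  t15: +0.5059
  t16: +0.7048
  t17: +0.4934
  t18: +0.7432
  t19: +0.7165
  t20: +0.6032
  t21: +0.0410
  t22: -0.1280
  t23: +4.4159
  t24: +0.9614
  t25: -0.0880
  t26: +0.5679
  t27: +0.5632
  t28: +0.4466
  t29: +0.2767
  t30: +0.1897
  t31: +1.1626
  t32: +0.4345
  t33: +0.6219
  t34: +0.0218
  t35: +1.8862
  t36: +1.2111
Σ = +22.9064 → |volume| = 22.91

Directed edges: 108 total, each appears once with its reverse present → watertight.


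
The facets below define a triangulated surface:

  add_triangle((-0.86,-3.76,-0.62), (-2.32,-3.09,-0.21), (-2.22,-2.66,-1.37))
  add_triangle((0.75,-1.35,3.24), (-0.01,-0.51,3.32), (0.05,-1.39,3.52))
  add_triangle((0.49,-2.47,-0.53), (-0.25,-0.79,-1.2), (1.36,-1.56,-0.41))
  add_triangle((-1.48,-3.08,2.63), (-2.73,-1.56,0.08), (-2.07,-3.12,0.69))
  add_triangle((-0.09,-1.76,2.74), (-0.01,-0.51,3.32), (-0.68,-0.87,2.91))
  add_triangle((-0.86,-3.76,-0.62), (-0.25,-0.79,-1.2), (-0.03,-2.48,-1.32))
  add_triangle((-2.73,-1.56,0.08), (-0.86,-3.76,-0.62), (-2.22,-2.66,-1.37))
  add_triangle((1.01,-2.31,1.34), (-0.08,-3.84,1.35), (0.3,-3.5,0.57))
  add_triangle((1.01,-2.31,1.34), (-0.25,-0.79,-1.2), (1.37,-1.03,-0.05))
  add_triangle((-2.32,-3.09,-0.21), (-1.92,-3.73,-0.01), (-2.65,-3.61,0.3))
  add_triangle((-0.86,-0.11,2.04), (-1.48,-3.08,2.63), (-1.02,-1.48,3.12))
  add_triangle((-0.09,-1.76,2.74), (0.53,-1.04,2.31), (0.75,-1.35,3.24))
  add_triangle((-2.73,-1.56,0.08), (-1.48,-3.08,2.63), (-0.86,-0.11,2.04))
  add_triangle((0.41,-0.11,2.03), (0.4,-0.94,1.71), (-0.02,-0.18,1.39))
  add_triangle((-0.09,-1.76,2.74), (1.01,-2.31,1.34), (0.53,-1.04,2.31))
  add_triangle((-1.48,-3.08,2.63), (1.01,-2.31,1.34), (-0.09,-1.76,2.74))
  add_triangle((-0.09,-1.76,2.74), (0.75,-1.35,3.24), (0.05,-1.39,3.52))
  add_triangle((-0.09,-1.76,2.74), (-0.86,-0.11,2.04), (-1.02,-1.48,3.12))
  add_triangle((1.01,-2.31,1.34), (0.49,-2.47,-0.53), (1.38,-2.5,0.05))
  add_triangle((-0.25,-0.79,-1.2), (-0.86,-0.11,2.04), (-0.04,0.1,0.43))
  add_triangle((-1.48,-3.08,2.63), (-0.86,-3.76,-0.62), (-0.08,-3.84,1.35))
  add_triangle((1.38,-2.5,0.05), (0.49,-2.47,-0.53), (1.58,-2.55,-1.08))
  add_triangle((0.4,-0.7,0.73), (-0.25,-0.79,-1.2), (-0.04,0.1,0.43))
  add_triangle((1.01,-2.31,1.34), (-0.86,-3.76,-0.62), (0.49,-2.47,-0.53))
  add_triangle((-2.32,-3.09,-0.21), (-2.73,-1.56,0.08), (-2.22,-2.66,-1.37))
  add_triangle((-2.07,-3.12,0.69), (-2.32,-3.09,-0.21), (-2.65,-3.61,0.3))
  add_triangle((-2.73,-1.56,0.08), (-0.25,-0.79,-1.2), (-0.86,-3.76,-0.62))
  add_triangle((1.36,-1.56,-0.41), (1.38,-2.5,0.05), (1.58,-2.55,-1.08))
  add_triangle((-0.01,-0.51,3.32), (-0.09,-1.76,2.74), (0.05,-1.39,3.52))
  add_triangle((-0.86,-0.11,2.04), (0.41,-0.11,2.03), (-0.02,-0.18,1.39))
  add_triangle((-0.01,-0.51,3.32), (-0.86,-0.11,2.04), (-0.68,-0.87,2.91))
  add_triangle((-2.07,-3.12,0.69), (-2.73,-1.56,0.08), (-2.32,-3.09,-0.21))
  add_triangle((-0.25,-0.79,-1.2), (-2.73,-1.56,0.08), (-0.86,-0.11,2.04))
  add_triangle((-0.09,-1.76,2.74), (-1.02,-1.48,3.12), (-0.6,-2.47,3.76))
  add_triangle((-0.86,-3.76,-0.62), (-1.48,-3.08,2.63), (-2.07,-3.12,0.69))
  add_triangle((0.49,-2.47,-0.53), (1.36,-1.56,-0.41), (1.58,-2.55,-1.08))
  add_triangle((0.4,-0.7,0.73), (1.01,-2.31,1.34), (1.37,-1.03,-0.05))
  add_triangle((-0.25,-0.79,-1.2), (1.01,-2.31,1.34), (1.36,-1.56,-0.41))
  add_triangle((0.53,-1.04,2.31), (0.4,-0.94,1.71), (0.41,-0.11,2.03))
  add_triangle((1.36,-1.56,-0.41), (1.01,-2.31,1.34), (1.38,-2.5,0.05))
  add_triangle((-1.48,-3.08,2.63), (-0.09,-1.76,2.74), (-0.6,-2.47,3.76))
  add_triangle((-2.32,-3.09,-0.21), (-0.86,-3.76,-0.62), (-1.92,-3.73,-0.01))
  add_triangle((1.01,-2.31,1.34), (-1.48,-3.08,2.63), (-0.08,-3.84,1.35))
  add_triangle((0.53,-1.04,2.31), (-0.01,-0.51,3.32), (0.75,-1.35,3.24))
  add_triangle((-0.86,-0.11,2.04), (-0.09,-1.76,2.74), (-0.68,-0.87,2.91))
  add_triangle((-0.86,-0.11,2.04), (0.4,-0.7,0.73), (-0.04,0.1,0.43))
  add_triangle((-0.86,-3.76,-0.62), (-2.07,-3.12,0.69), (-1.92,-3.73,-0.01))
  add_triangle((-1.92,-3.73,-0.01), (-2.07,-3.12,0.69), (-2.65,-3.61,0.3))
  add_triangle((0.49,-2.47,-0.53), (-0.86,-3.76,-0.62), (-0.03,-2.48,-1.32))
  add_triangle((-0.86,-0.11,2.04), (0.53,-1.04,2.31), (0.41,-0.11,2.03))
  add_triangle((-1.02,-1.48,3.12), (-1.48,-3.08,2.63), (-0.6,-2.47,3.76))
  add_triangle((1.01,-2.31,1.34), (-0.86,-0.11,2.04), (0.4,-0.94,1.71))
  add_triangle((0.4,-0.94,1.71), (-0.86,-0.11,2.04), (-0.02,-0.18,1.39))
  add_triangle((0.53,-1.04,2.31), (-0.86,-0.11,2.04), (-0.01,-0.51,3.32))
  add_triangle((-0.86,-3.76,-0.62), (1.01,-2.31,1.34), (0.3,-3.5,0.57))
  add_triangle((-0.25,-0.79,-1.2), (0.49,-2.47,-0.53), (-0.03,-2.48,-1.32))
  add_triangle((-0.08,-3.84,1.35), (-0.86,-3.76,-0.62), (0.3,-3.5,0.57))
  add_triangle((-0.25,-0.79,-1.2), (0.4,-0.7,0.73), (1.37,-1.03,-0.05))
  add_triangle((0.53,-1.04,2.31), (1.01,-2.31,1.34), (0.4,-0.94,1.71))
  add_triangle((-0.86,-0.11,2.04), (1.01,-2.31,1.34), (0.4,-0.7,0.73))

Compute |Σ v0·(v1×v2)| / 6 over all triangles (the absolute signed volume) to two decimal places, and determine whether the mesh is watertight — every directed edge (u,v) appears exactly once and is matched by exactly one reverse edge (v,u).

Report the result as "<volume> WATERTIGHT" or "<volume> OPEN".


Per-triangle v0·(v1×v2)/6:
  t1: +1.2441
  t2: +0.3285
  t3: +0.4583
  t4: +1.6401
  t5: +0.4782
  t6: +0.3997
  t7: -1.7257
  t8: +0.5733
  t9: +0.7356
  t10: +0.2397
  t11: +0.4606
  t12: +0.0287
  t13: +2.4972
  t14: -0.0882
  t15: +0.6146
  t16: +1.5917
  t17: +0.2854
  t18: +0.3132
  t19: +0.5349
  t20: -0.0094
  t21: +2.5336
  t22: +0.4532
  t23: -0.0397
  t24: +1.2560
  t25: +0.9760
  t26: -0.0485
  t27: +1.6056
  t28: +0.2034
  t29: +0.0833
  t30: -0.0451
  t31: +0.2754
  t32: +0.7502
  t33: -0.3837
  t34: +0.1370
  t35: +2.0818
  t36: -0.1972
  t37: +0.1381
  t38: -0.7342
  t39: -0.0013
  t40: +0.2202
  t41: +0.2677
  t42: +0.4114
  t43: +1.5261
  t44: -0.0348
  t45: +0.0415
  t46: +0.0614
  t47: +0.2910
  t48: +0.2544
  t49: +0.5610
  t50: +0.3937
  t51: +0.8209
  t52: -0.3988
  t53: -0.1231
  t54: -0.2633
  t55: -0.0810
  t56: +0.0895
  t57: +0.7939
  t58: -0.2765
  t59: -0.0410
  t60: +0.1847
Σ = +24.3432 → |volume| = 24.34

Directed edges: 180 total, each appears once with its reverse present → watertight.

24.34 WATERTIGHT


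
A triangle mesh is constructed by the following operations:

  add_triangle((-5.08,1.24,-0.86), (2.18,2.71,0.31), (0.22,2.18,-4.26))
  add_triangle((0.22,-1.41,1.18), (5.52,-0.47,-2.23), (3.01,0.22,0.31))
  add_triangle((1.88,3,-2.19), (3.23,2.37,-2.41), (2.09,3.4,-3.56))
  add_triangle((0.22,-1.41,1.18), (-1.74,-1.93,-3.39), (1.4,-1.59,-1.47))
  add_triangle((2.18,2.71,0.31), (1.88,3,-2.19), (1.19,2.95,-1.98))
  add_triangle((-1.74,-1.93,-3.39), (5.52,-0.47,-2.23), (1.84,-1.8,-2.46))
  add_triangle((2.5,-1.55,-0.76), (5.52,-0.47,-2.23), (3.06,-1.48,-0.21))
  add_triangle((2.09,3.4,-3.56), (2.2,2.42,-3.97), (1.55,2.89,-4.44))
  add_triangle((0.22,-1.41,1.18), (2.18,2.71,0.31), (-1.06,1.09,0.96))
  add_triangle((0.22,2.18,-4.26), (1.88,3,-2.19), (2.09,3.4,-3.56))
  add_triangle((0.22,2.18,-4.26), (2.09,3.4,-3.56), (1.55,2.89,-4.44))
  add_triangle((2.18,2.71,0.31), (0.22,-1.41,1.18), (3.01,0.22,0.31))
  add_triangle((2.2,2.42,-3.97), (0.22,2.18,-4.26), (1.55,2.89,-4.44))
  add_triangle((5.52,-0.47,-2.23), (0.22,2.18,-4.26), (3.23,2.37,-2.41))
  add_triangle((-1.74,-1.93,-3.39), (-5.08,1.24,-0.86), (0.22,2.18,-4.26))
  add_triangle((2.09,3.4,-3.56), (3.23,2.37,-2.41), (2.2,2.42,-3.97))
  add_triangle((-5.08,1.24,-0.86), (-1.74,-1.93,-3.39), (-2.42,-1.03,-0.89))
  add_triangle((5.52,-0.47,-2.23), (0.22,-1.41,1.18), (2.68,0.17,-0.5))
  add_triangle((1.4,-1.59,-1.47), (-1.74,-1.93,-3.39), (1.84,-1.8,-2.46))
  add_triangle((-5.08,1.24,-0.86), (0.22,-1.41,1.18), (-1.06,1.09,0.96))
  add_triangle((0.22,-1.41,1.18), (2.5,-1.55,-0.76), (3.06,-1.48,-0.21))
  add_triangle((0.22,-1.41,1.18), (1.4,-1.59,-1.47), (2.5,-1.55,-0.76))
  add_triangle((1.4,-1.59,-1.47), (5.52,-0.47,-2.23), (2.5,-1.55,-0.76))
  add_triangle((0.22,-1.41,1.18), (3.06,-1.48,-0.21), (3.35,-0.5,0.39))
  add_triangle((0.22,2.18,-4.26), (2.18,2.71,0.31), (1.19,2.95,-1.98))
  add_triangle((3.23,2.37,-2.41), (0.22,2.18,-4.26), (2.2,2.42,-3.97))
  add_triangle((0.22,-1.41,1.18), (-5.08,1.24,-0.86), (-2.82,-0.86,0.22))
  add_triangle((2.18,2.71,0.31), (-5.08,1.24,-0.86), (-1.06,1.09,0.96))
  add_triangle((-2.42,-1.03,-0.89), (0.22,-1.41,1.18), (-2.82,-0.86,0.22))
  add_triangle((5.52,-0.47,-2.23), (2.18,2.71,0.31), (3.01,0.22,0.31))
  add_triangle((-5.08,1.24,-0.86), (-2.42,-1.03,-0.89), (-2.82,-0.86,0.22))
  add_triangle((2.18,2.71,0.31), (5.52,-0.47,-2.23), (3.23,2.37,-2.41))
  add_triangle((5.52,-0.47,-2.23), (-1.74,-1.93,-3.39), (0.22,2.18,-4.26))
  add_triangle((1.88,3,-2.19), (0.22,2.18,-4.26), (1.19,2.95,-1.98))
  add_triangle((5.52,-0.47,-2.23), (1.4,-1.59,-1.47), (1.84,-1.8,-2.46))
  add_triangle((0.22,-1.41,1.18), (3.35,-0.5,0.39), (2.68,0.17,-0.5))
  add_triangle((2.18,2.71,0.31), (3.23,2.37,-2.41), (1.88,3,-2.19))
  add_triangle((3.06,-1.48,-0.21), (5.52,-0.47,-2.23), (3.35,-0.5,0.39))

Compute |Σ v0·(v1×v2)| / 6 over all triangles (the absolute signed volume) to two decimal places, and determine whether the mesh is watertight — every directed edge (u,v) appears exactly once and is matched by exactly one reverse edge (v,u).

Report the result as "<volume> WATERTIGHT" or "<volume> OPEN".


97.17 OPEN

Per-triangle v0·(v1×v2)/6:
  t1: +11.6842
  t2: +2.5092
  t3: +0.9543
  t4: +2.6983
  t5: +0.7954
  t6: +2.9059
  t7: +0.9820
  t8: +0.7552
  t9: +1.6843
  t10: +0.5635
  t11: +0.6437
  t12: +1.5421
  t13: +0.5110
  t14: +7.9146
  t15: +14.4214
  t16: +1.4719
  t17: +3.2900
  t18: -1.2106
  t19: +0.8339
  t20: +2.1127
  t21: +0.5990
  t22: +0.9293
  t23: +1.4508
  t24: +1.0949
  t25: -0.8043
  t26: -0.7537
  t27: +0.6972
  t28: +3.1694
  t29: +0.9132
  t30: +3.5435
  t31: +1.5866
  t32: +5.8415
  t33: +16.2541
  t34: +0.9783
  t35: +0.9555
  t36: -0.2570
  t37: +2.1601
  t38: +1.7531
Σ = +97.1743 → |volume| = 97.17

Directed edges: 114 total; 6 unmatched, e.g. (0.22,-1.41,1.18)→(-1.74,-1.93,-3.39) → open.


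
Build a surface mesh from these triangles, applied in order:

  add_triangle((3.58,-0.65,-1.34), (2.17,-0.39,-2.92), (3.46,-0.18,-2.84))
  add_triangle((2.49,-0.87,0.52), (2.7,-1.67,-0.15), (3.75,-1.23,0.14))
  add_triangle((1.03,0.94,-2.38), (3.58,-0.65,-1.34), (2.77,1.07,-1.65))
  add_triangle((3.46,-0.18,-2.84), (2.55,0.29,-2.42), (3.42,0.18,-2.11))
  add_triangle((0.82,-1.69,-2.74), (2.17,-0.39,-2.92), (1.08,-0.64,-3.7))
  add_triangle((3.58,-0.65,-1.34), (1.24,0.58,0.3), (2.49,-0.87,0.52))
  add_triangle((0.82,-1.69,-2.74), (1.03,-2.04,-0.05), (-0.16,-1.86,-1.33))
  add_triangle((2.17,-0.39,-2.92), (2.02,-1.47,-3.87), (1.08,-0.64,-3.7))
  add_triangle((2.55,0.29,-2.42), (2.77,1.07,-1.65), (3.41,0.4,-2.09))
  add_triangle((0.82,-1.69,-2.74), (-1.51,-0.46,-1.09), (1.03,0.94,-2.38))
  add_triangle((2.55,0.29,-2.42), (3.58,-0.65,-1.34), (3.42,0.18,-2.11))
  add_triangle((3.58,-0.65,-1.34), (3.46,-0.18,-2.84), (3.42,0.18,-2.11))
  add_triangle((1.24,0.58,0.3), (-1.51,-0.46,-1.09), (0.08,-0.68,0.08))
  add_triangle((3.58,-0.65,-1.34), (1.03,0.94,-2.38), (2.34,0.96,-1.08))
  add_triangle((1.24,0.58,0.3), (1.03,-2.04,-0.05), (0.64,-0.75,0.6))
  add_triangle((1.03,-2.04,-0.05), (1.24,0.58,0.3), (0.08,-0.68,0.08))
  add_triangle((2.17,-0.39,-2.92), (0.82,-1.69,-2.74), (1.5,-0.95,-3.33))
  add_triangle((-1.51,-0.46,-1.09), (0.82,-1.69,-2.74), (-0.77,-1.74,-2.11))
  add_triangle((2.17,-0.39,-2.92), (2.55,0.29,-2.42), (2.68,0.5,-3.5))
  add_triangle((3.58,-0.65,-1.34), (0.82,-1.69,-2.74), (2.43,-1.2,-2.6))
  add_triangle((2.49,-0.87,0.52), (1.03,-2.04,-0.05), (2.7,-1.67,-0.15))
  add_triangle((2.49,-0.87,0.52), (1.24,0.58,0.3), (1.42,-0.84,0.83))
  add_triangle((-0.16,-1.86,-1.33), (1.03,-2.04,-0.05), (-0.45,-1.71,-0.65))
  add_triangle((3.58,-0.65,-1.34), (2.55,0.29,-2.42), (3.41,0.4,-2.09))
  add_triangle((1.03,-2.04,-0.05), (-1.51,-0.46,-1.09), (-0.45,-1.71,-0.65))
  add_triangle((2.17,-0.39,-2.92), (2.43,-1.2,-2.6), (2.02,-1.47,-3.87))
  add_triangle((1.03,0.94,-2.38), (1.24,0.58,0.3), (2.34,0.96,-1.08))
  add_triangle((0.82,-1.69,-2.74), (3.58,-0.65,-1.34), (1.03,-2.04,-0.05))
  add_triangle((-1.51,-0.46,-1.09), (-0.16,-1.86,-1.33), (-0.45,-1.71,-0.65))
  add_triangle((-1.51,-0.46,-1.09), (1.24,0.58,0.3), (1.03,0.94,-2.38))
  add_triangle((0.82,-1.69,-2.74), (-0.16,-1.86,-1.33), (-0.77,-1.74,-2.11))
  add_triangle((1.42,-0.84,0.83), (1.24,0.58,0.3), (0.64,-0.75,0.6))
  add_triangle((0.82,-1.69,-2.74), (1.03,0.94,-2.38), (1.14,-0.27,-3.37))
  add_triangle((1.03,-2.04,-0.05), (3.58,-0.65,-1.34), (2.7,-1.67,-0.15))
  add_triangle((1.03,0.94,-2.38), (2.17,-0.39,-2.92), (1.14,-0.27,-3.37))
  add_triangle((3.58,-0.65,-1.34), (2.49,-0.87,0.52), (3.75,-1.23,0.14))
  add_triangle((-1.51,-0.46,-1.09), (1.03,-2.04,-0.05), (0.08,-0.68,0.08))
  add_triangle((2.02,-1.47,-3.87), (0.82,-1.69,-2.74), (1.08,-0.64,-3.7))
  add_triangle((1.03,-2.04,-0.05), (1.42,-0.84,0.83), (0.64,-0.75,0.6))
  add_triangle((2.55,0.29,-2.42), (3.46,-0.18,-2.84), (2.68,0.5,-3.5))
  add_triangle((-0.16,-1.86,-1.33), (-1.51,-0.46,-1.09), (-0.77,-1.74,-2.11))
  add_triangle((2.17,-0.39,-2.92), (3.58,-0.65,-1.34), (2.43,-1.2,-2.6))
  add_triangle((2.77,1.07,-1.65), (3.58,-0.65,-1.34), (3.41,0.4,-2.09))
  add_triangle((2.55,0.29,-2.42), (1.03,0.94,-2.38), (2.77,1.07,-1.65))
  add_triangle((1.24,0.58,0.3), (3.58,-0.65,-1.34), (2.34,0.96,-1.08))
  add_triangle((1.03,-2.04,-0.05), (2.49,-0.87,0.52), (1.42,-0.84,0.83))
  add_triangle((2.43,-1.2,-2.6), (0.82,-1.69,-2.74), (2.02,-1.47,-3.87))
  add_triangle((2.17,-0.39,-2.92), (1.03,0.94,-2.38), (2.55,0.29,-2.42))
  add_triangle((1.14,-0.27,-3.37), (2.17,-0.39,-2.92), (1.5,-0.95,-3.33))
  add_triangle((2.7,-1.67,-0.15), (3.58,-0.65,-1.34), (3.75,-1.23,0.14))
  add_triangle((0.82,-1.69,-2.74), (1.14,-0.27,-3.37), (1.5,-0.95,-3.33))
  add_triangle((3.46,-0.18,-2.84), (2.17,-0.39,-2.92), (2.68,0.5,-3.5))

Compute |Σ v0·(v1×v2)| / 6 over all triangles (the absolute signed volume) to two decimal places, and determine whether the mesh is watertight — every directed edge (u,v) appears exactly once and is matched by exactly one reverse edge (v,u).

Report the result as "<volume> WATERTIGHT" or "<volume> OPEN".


21.65 WATERTIGHT

Per-triangle v0·(v1×v2)/6:
  t1: +0.5600
  t2: +0.2177
  t3: -1.4595
  t4: +0.2374
  t5: -0.9896
  t6: +0.8881
  t7: +0.9939
  t8: +0.7137
  t9: +0.3627
  t10: +2.0500
  t11: -0.3275
  t12: +0.5164
  t13: -0.1044
  t14: +1.5108
  t15: -0.2969
  t16: +0.0760
  t17: +0.3290
  t18: +0.5036
  t19: -0.3303
  t20: +0.4528
  t21: +0.4178
  t22: +0.2302
  t23: +0.3463
  t24: +0.5256
  t25: -0.1215
  t26: +0.5861
  t27: +0.2290
  t28: +2.9986
  t29: +0.3325
  t30: +0.0652
  t31: +0.5536
  t32: +0.0329
  t33: -0.1179
  t34: +0.7153
  t35: +0.7705
  t36: +0.0908
  t37: +0.1538
  t38: +0.6577
  t39: +0.1338
  t40: +0.1964
  t41: +0.2483
  t42: +0.9583
  t43: +0.3907
  t44: +0.7923
  t45: +0.7295
  t46: +0.4098
  t47: +0.5329
  t48: +0.6805
  t49: +0.4209
  t50: +0.8046
  t51: +0.3495
  t52: +0.6277
Σ = +21.6460 → |volume| = 21.65

Directed edges: 156 total, each appears once with its reverse present → watertight.


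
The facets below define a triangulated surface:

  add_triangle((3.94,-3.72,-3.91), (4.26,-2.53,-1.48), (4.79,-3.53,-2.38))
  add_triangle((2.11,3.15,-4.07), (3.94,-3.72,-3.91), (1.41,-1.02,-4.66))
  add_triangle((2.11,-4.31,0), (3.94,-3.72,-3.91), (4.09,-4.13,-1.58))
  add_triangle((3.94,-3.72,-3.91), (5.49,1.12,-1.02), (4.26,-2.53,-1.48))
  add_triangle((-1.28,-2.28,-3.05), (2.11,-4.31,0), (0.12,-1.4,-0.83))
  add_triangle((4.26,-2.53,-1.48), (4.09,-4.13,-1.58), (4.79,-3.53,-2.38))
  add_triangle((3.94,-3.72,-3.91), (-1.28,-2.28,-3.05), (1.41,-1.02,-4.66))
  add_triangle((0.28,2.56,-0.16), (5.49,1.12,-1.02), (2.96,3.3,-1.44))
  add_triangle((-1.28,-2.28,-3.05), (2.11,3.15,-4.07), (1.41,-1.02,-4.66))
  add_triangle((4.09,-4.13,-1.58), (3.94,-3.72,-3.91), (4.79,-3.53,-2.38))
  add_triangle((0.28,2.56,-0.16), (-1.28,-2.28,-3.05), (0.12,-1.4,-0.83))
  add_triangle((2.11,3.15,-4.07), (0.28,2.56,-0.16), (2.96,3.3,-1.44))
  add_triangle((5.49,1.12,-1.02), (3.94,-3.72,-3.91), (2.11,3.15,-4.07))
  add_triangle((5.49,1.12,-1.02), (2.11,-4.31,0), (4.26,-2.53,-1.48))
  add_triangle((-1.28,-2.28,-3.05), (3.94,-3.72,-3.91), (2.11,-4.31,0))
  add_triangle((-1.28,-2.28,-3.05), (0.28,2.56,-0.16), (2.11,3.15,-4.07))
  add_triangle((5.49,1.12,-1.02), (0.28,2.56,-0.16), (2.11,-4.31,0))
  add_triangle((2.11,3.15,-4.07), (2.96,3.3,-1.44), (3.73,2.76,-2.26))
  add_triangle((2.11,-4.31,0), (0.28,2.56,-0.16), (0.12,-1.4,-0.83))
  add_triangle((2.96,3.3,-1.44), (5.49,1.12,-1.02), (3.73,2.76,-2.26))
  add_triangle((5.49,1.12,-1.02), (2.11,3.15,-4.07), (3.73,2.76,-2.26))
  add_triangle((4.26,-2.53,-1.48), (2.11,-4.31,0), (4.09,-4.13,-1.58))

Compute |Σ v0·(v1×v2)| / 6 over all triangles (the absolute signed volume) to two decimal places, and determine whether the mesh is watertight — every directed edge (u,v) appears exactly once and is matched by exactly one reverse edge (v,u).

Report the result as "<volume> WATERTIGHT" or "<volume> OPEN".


Per-triangle v0·(v1×v2)/6:
  t1: +0.5349
  t2: +10.6066
  t3: +3.4039
  t4: +7.0340
  t5: -0.1899
  t6: +0.7872
  t7: +8.3528
  t8: +1.7720
  t9: +5.8133
  t10: +2.0339
  t11: -0.7755
  t12: +3.3657
  t13: +23.1322
  t14: +4.2057
  t15: +11.3724
  t16: +4.1079
  t17: +0.4294
  t18: +2.2750
  t19: -0.9791
  t20: +2.2377
  t21: +2.8282
  t22: +1.2305
Σ = +93.5786 → |volume| = 93.58

Directed edges: 66 total, each appears once with its reverse present → watertight.

93.58 WATERTIGHT
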